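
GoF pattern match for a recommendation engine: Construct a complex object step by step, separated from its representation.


This matches the Builder pattern

Builder


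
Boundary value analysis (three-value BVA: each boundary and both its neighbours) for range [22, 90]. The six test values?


Range: [22, 90]
Boundaries: just below min, min, min+1, max-1, max, just above max
Values: [21, 22, 23, 89, 90, 91]

[21, 22, 23, 89, 90, 91]


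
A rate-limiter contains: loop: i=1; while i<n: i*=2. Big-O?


Reasoning: i doubles each step so iterations are log2(n)
Complexity: O(log n)

O(log n)


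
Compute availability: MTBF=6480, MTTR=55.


Availability = MTBF / (MTBF + MTTR)
Availability = 6480 / (6480 + 55)
Availability = 6480 / 6535
Availability = 99.1584%

99.1584%


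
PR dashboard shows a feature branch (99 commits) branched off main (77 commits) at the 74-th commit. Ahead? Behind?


Common ancestor: commit #74
feature commits after divergence: 99 - 74 = 25
main commits after divergence: 77 - 74 = 3
feature is 25 commits ahead of main
main is 3 commits ahead of feature

feature ahead: 25, main ahead: 3


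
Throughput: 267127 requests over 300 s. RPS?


Formula: throughput = requests / seconds
throughput = 267127 / 300
throughput = 890.42 requests/second

890.42 requests/second


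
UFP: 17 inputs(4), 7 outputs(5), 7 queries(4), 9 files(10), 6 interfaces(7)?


UFP = EI*4 + EO*5 + EQ*4 + ILF*10 + EIF*7
UFP = 17*4 + 7*5 + 7*4 + 9*10 + 6*7
UFP = 68 + 35 + 28 + 90 + 42
UFP = 263

263


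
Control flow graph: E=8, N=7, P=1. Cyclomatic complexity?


Formula: V(G) = E - N + 2P
V(G) = 8 - 7 + 2*1
V(G) = 1 + 2
V(G) = 3

3


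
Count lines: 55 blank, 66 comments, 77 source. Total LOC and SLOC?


Total LOC = blank + comment + code
Total LOC = 55 + 66 + 77 = 198
SLOC (source only) = code = 77

Total LOC: 198, SLOC: 77


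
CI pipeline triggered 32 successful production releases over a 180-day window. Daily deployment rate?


Formula: deployments per day = releases / days
= 32 / 180
= 0.178 deploys/day
(equivalently, 1.24 deploys/week)

0.178 deploys/day


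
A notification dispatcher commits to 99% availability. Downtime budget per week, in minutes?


Formula: allowed downtime = period * (100 - SLA) / 100
Period (week) = 10080 minutes
Unavailability fraction = (100 - 99.0) / 100
Allowed downtime = 10080 * (100 - 99.0) / 100
Allowed downtime = 100.8 minutes

100.8 minutes


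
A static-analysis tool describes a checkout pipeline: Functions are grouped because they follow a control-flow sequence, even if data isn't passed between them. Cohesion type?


Reasoning: Grouped by order of execution within a routine, not by data flow
Type: Procedural cohesion

Procedural cohesion


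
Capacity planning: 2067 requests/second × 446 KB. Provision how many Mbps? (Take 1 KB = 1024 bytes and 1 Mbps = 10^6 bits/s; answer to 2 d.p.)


Formula: Mbps = payload_bytes * RPS * 8 / 1e6
Payload per request = 446 KB = 446 * 1024 = 456704 bytes
Total bytes/sec = 456704 * 2067 = 944007168
Total bits/sec = 944007168 * 8 = 7552057344
Mbps = 7552057344 / 1e6 = 7552.06

7552.06 Mbps


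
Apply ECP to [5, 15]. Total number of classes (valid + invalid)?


Valid range: [5, 15]
Class 1: x < 5 — invalid
Class 2: 5 ≤ x ≤ 15 — valid
Class 3: x > 15 — invalid
Total equivalence classes: 3

3 equivalence classes


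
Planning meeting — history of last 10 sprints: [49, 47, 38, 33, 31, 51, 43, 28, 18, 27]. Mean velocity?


Formula: Avg velocity = Total points / Number of sprints
Points: [49, 47, 38, 33, 31, 51, 43, 28, 18, 27]
Sum = 49 + 47 + 38 + 33 + 31 + 51 + 43 + 28 + 18 + 27 = 365
Avg velocity = 365 / 10 = 36.5 points/sprint

36.5 points/sprint


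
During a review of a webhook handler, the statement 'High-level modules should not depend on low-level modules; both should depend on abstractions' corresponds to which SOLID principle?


This describes the Dependency Inversion Principle (DIP)

Dependency Inversion Principle (DIP)


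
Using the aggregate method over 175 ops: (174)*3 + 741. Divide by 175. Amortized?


Formula: Amortized cost = Total cost / Operations
Total cost = (174 * 3) + (1 * 741)
Total cost = 522 + 741 = 1263
Amortized = 1263 / 175 = 7.2171

7.2171


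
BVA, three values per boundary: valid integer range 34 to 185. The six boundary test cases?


Range: [34, 185]
Boundaries: just below min, min, min+1, max-1, max, just above max
Values: [33, 34, 35, 184, 185, 186]

[33, 34, 35, 184, 185, 186]


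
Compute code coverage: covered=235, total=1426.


Coverage = covered / total * 100
Coverage = 235 / 1426 * 100
Coverage = 16.48%

16.48%


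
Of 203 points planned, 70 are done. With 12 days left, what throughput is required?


Formula: Required rate = Remaining points / Days left
Remaining = 203 - 70 = 133 points
Required rate = 133 / 12 = 11.08 points/day

11.08 points/day


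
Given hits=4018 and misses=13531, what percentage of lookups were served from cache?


Formula: hit rate = hits / (hits + misses) * 100
hit rate = 4018 / (4018 + 13531) * 100
hit rate = 4018 / 17549 * 100
hit rate = 22.9%

22.9%


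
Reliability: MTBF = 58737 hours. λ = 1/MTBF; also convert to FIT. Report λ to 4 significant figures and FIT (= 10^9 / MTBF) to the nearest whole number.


Formula: λ = 1 / MTBF; FIT = λ × 1e9 = 1e9 / MTBF
λ = 1 / 58737 ≈ 1.703e-05 failures/hour
FIT = 1e9 / 58737 ≈ 17025 failures per 1e9 hours (nearest whole number)

λ = 1.703e-05 /h, FIT = 17025


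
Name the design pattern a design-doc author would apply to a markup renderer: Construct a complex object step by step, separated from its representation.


This matches the Builder pattern

Builder


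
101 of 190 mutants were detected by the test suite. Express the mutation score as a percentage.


Mutation score = killed / total * 100
Mutation score = 101 / 190 * 100
Mutation score = 53.16%

53.16%


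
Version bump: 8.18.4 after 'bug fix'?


Current: 8.18.4
Change category: 'bug fix' → patch bump
SemVer rule: patch bump → increment PATCH (MAJOR and MINOR unchanged)
New: 8.18.5

8.18.5


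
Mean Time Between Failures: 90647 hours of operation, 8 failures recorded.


Formula: MTBF = Total operating time / Number of failures
MTBF = 90647 / 8
MTBF = 11330.88 hours

11330.88 hours


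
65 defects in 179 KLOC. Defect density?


Defect density = defects / KLOC
Defect density = 65 / 179
Defect density = 0.363 defects/KLOC

0.363 defects/KLOC


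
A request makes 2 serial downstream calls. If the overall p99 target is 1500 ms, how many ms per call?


Formula: per_stage = total_budget / stages
per_stage = 1500 / 2
per_stage = 750.0 ms

750.0 ms


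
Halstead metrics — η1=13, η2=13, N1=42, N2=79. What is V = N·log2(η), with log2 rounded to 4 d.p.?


Formula: V = N * log2(η), where N = N1 + N2 and η = η1 + η2
η = 13 + 13 = 26
N = 42 + 79 = 121
log2(26) ≈ 4.7004
V = 121 * 4.7004 = 568.75

568.75


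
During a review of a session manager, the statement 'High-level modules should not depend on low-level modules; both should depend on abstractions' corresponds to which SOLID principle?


This describes the Dependency Inversion Principle (DIP)

Dependency Inversion Principle (DIP)


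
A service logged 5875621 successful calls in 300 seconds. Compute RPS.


Formula: throughput = requests / seconds
throughput = 5875621 / 300
throughput = 19585.4 requests/second

19585.4 requests/second


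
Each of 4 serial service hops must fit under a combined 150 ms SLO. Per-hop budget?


Formula: per_stage = total_budget / stages
per_stage = 150 / 4
per_stage = 37.5 ms

37.5 ms


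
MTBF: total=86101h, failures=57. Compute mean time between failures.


Formula: MTBF = Total operating time / Number of failures
MTBF = 86101 / 57
MTBF = 1510.54 hours

1510.54 hours


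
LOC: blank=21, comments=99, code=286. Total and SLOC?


Total LOC = blank + comment + code
Total LOC = 21 + 99 + 286 = 406
SLOC (source only) = code = 286

Total LOC: 406, SLOC: 286


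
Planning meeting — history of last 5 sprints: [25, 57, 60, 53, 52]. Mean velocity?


Formula: Avg velocity = Total points / Number of sprints
Points: [25, 57, 60, 53, 52]
Sum = 25 + 57 + 60 + 53 + 52 = 247
Avg velocity = 247 / 5 = 49.4 points/sprint

49.4 points/sprint


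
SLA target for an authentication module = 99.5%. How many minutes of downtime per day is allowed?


Formula: allowed downtime = period * (100 - SLA) / 100
Period (day) = 1440 minutes
Unavailability fraction = (100 - 99.5) / 100
Allowed downtime = 1440 * (100 - 99.5) / 100
Allowed downtime = 7.2 minutes

7.2 minutes


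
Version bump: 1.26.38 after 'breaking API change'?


Current: 1.26.38
Change category: 'breaking API change' → major bump
SemVer rule: major bump → increment MAJOR, reset MINOR and PATCH to 0
New: 2.0.0

2.0.0


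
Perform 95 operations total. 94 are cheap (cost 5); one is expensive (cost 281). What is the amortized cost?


Formula: Amortized cost = Total cost / Operations
Total cost = (94 * 5) + (1 * 281)
Total cost = 470 + 281 = 751
Amortized = 751 / 95 = 7.9053

7.9053


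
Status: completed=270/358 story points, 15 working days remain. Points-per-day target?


Formula: Required rate = Remaining points / Days left
Remaining = 358 - 270 = 88 points
Required rate = 88 / 15 = 5.87 points/day

5.87 points/day


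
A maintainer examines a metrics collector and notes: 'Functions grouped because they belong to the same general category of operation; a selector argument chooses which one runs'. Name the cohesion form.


Reasoning: Grouped by category of activity, not by data or sequence
Type: Logical cohesion

Logical cohesion


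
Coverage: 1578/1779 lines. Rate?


Coverage = covered / total * 100
Coverage = 1578 / 1779 * 100
Coverage = 88.7%

88.7%


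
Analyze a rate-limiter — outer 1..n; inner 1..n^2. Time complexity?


Reasoning: n times n^2
Complexity: O(n^3)

O(n^3)


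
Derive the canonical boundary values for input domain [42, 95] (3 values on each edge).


Range: [42, 95]
Boundaries: just below min, min, min+1, max-1, max, just above max
Values: [41, 42, 43, 94, 95, 96]

[41, 42, 43, 94, 95, 96]


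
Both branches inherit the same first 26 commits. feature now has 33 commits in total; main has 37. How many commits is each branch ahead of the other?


Common ancestor: commit #26
feature commits after divergence: 33 - 26 = 7
main commits after divergence: 37 - 26 = 11
feature is 7 commits ahead of main
main is 11 commits ahead of feature

feature ahead: 7, main ahead: 11


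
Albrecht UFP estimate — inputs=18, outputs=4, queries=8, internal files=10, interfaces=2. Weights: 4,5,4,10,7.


UFP = EI*4 + EO*5 + EQ*4 + ILF*10 + EIF*7
UFP = 18*4 + 4*5 + 8*4 + 10*10 + 2*7
UFP = 72 + 20 + 32 + 100 + 14
UFP = 238

238


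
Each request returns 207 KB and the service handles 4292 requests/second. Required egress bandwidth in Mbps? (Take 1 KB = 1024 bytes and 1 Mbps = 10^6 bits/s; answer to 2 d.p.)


Formula: Mbps = payload_bytes * RPS * 8 / 1e6
Payload per request = 207 KB = 207 * 1024 = 211968 bytes
Total bytes/sec = 211968 * 4292 = 909766656
Total bits/sec = 909766656 * 8 = 7278133248
Mbps = 7278133248 / 1e6 = 7278.13

7278.13 Mbps


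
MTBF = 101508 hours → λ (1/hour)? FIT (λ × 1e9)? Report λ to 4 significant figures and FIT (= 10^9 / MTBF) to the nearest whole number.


Formula: λ = 1 / MTBF; FIT = λ × 1e9 = 1e9 / MTBF
λ = 1 / 101508 ≈ 9.851e-06 failures/hour
FIT = 1e9 / 101508 ≈ 9851 failures per 1e9 hours (nearest whole number)

λ = 9.851e-06 /h, FIT = 9851


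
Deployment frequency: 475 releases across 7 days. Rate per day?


Formula: deployments per day = releases / days
= 475 / 7
= 67.857 deploys/day
(equivalently, 475.0 deploys/week)

67.857 deploys/day


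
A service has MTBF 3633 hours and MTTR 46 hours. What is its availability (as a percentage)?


Availability = MTBF / (MTBF + MTTR)
Availability = 3633 / (3633 + 46)
Availability = 3633 / 3679
Availability = 98.7497%

98.7497%


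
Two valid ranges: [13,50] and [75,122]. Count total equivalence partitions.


Valid ranges: [13,50] and [75,122]
Class 1: x < 13 — invalid
Class 2: 13 ≤ x ≤ 50 — valid
Class 3: 50 < x < 75 — invalid (gap between ranges)
Class 4: 75 ≤ x ≤ 122 — valid
Class 5: x > 122 — invalid
Total equivalence classes: 5

5 equivalence classes


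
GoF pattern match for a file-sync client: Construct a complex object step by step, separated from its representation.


This matches the Builder pattern

Builder


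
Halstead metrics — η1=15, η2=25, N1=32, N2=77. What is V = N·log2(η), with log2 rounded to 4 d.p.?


Formula: V = N * log2(η), where N = N1 + N2 and η = η1 + η2
η = 15 + 25 = 40
N = 32 + 77 = 109
log2(40) ≈ 5.3219
V = 109 * 5.3219 = 580.09

580.09


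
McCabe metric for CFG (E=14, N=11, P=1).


Formula: V(G) = E - N + 2P
V(G) = 14 - 11 + 2*1
V(G) = 3 + 2
V(G) = 5

5


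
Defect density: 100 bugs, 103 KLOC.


Defect density = defects / KLOC
Defect density = 100 / 103
Defect density = 0.971 defects/KLOC

0.971 defects/KLOC


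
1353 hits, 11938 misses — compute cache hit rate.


Formula: hit rate = hits / (hits + misses) * 100
hit rate = 1353 / (1353 + 11938) * 100
hit rate = 1353 / 13291 * 100
hit rate = 10.18%

10.18%


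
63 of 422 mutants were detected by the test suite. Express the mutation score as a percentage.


Mutation score = killed / total * 100
Mutation score = 63 / 422 * 100
Mutation score = 14.93%

14.93%


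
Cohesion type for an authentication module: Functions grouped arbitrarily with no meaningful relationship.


Reasoning: Worst: random grouping
Type: Coincidental cohesion

Coincidental cohesion


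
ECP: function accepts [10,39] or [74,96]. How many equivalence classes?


Valid ranges: [10,39] and [74,96]
Class 1: x < 10 — invalid
Class 2: 10 ≤ x ≤ 39 — valid
Class 3: 39 < x < 74 — invalid (gap between ranges)
Class 4: 74 ≤ x ≤ 96 — valid
Class 5: x > 96 — invalid
Total equivalence classes: 5

5 equivalence classes


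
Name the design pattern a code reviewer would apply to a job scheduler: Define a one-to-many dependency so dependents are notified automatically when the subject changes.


This matches the Observer pattern

Observer


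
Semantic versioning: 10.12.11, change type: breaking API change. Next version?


Current: 10.12.11
Change category: 'breaking API change' → major bump
SemVer rule: major bump → increment MAJOR, reset MINOR and PATCH to 0
New: 11.0.0

11.0.0


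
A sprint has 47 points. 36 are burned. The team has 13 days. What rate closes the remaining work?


Formula: Required rate = Remaining points / Days left
Remaining = 47 - 36 = 11 points
Required rate = 11 / 13 = 0.85 points/day

0.85 points/day


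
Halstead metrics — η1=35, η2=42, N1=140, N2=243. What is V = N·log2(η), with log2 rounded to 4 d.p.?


Formula: V = N * log2(η), where N = N1 + N2 and η = η1 + η2
η = 35 + 42 = 77
N = 140 + 243 = 383
log2(77) ≈ 6.2668
V = 383 * 6.2668 = 2400.18

2400.18


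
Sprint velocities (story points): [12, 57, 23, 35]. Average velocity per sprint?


Formula: Avg velocity = Total points / Number of sprints
Points: [12, 57, 23, 35]
Sum = 12 + 57 + 23 + 35 = 127
Avg velocity = 127 / 4 = 31.75 points/sprint

31.75 points/sprint


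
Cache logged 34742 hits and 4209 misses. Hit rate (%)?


Formula: hit rate = hits / (hits + misses) * 100
hit rate = 34742 / (34742 + 4209) * 100
hit rate = 34742 / 38951 * 100
hit rate = 89.19%

89.19%


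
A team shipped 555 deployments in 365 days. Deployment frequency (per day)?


Formula: deployments per day = releases / days
= 555 / 365
= 1.521 deploys/day
(equivalently, 10.64 deploys/week)

1.521 deploys/day


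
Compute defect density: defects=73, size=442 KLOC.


Defect density = defects / KLOC
Defect density = 73 / 442
Defect density = 0.165 defects/KLOC

0.165 defects/KLOC


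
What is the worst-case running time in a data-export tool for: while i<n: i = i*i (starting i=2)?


Reasoning: squaring drives double-exponential growth; iterations ~ log log n
Complexity: O(log log n)

O(log log n)


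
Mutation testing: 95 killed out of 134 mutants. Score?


Mutation score = killed / total * 100
Mutation score = 95 / 134 * 100
Mutation score = 70.9%

70.9%


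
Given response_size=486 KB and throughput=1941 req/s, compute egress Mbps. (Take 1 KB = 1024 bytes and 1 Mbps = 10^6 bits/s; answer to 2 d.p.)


Formula: Mbps = payload_bytes * RPS * 8 / 1e6
Payload per request = 486 KB = 486 * 1024 = 497664 bytes
Total bytes/sec = 497664 * 1941 = 965965824
Total bits/sec = 965965824 * 8 = 7727726592
Mbps = 7727726592 / 1e6 = 7727.73

7727.73 Mbps


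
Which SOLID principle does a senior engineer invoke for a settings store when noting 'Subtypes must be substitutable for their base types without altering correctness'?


This describes the Liskov Substitution Principle (LSP)

Liskov Substitution Principle (LSP)


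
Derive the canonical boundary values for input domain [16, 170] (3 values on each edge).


Range: [16, 170]
Boundaries: just below min, min, min+1, max-1, max, just above max
Values: [15, 16, 17, 169, 170, 171]

[15, 16, 17, 169, 170, 171]


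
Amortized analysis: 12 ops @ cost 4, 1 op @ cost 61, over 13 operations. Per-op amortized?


Formula: Amortized cost = Total cost / Operations
Total cost = (12 * 4) + (1 * 61)
Total cost = 48 + 61 = 109
Amortized = 109 / 13 = 8.3846

8.3846


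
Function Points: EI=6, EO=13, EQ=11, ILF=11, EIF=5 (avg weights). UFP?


UFP = EI*4 + EO*5 + EQ*4 + ILF*10 + EIF*7
UFP = 6*4 + 13*5 + 11*4 + 11*10 + 5*7
UFP = 24 + 65 + 44 + 110 + 35
UFP = 278

278


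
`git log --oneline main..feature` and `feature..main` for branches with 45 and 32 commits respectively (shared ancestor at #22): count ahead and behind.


Common ancestor: commit #22
feature commits after divergence: 45 - 22 = 23
main commits after divergence: 32 - 22 = 10
feature is 23 commits ahead of main
main is 10 commits ahead of feature

feature ahead: 23, main ahead: 10


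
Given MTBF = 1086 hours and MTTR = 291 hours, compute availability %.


Availability = MTBF / (MTBF + MTTR)
Availability = 1086 / (1086 + 291)
Availability = 1086 / 1377
Availability = 78.8671%

78.8671%


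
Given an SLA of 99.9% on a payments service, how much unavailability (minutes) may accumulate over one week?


Formula: allowed downtime = period * (100 - SLA) / 100
Period (week) = 10080 minutes
Unavailability fraction = (100 - 99.9) / 100
Allowed downtime = 10080 * (100 - 99.9) / 100
Allowed downtime = 10.08 minutes

10.08 minutes


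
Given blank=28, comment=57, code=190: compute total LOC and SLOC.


Total LOC = blank + comment + code
Total LOC = 28 + 57 + 190 = 275
SLOC (source only) = code = 190

Total LOC: 275, SLOC: 190


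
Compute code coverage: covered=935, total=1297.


Coverage = covered / total * 100
Coverage = 935 / 1297 * 100
Coverage = 72.09%

72.09%


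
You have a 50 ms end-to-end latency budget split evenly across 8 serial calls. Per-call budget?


Formula: per_stage = total_budget / stages
per_stage = 50 / 8
per_stage = 6.25 ms

6.25 ms


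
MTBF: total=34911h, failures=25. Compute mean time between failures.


Formula: MTBF = Total operating time / Number of failures
MTBF = 34911 / 25
MTBF = 1396.44 hours

1396.44 hours


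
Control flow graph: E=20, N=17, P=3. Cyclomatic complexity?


Formula: V(G) = E - N + 2P
V(G) = 20 - 17 + 2*3
V(G) = 3 + 6
V(G) = 9

9


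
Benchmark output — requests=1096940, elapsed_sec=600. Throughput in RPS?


Formula: throughput = requests / seconds
throughput = 1096940 / 600
throughput = 1828.23 requests/second

1828.23 requests/second


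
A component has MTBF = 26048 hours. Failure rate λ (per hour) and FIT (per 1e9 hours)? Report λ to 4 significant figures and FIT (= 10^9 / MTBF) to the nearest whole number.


Formula: λ = 1 / MTBF; FIT = λ × 1e9 = 1e9 / MTBF
λ = 1 / 26048 ≈ 3.839e-05 failures/hour
FIT = 1e9 / 26048 ≈ 38391 failures per 1e9 hours (nearest whole number)

λ = 3.839e-05 /h, FIT = 38391


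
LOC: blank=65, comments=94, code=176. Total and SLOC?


Total LOC = blank + comment + code
Total LOC = 65 + 94 + 176 = 335
SLOC (source only) = code = 176

Total LOC: 335, SLOC: 176


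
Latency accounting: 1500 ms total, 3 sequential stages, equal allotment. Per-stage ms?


Formula: per_stage = total_budget / stages
per_stage = 1500 / 3
per_stage = 500.0 ms

500.0 ms


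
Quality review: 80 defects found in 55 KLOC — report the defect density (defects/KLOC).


Defect density = defects / KLOC
Defect density = 80 / 55
Defect density = 1.455 defects/KLOC

1.455 defects/KLOC


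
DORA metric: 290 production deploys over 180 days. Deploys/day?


Formula: deployments per day = releases / days
= 290 / 180
= 1.611 deploys/day
(equivalently, 11.28 deploys/week)

1.611 deploys/day


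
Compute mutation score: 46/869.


Mutation score = killed / total * 100
Mutation score = 46 / 869 * 100
Mutation score = 5.29%

5.29%


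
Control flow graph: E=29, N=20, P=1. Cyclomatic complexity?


Formula: V(G) = E - N + 2P
V(G) = 29 - 20 + 2*1
V(G) = 9 + 2
V(G) = 11

11


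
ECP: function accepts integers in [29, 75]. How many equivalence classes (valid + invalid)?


Valid range: [29, 75]
Class 1: x < 29 — invalid
Class 2: 29 ≤ x ≤ 75 — valid
Class 3: x > 75 — invalid
Total equivalence classes: 3

3 equivalence classes


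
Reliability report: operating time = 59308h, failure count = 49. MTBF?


Formula: MTBF = Total operating time / Number of failures
MTBF = 59308 / 49
MTBF = 1210.37 hours

1210.37 hours


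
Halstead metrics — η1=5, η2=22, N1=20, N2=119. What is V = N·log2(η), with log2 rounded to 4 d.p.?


Formula: V = N * log2(η), where N = N1 + N2 and η = η1 + η2
η = 5 + 22 = 27
N = 20 + 119 = 139
log2(27) ≈ 4.7549
V = 139 * 4.7549 = 660.93

660.93


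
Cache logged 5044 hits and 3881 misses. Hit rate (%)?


Formula: hit rate = hits / (hits + misses) * 100
hit rate = 5044 / (5044 + 3881) * 100
hit rate = 5044 / 8925 * 100
hit rate = 56.52%

56.52%


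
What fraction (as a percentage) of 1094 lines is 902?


Coverage = covered / total * 100
Coverage = 902 / 1094 * 100
Coverage = 82.45%

82.45%


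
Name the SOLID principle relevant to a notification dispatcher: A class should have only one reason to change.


This describes the Single Responsibility Principle (SRP)

Single Responsibility Principle (SRP)


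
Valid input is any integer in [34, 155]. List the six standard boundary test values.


Range: [34, 155]
Boundaries: just below min, min, min+1, max-1, max, just above max
Values: [33, 34, 35, 154, 155, 156]

[33, 34, 35, 154, 155, 156]


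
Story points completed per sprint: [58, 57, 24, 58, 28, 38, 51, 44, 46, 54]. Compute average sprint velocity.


Formula: Avg velocity = Total points / Number of sprints
Points: [58, 57, 24, 58, 28, 38, 51, 44, 46, 54]
Sum = 58 + 57 + 24 + 58 + 28 + 38 + 51 + 44 + 46 + 54 = 458
Avg velocity = 458 / 10 = 45.8 points/sprint

45.8 points/sprint


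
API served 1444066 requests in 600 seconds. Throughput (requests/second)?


Formula: throughput = requests / seconds
throughput = 1444066 / 600
throughput = 2406.78 requests/second

2406.78 requests/second


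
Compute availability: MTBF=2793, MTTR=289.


Availability = MTBF / (MTBF + MTTR)
Availability = 2793 / (2793 + 289)
Availability = 2793 / 3082
Availability = 90.623%

90.623%


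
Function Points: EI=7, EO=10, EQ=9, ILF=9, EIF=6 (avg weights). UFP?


UFP = EI*4 + EO*5 + EQ*4 + ILF*10 + EIF*7
UFP = 7*4 + 10*5 + 9*4 + 9*10 + 6*7
UFP = 28 + 50 + 36 + 90 + 42
UFP = 246

246


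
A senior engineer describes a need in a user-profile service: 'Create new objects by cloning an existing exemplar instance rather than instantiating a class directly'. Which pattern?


This matches the Prototype pattern

Prototype


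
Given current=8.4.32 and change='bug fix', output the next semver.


Current: 8.4.32
Change category: 'bug fix' → patch bump
SemVer rule: patch bump → increment PATCH (MAJOR and MINOR unchanged)
New: 8.4.33

8.4.33


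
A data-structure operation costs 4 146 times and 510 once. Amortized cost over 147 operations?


Formula: Amortized cost = Total cost / Operations
Total cost = (146 * 4) + (1 * 510)
Total cost = 584 + 510 = 1094
Amortized = 1094 / 147 = 7.4422

7.4422


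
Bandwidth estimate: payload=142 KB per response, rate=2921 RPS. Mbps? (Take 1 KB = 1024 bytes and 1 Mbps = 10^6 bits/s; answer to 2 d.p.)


Formula: Mbps = payload_bytes * RPS * 8 / 1e6
Payload per request = 142 KB = 142 * 1024 = 145408 bytes
Total bytes/sec = 145408 * 2921 = 424736768
Total bits/sec = 424736768 * 8 = 3397894144
Mbps = 3397894144 / 1e6 = 3397.89

3397.89 Mbps


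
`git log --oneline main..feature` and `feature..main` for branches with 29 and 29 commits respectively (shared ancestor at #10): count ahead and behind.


Common ancestor: commit #10
feature commits after divergence: 29 - 10 = 19
main commits after divergence: 29 - 10 = 19
feature is 19 commits ahead of main
main is 19 commits ahead of feature

feature ahead: 19, main ahead: 19


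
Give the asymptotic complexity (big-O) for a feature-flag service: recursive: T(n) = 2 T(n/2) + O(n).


Reasoning: master theorem case 2 (merge-sort recurrence)
Complexity: O(n log n)

O(n log n)


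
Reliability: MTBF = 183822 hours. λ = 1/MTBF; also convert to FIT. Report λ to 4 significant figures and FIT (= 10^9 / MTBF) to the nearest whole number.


Formula: λ = 1 / MTBF; FIT = λ × 1e9 = 1e9 / MTBF
λ = 1 / 183822 ≈ 5.440e-06 failures/hour
FIT = 1e9 / 183822 ≈ 5440 failures per 1e9 hours (nearest whole number)

λ = 5.440e-06 /h, FIT = 5440


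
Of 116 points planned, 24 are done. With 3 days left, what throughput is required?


Formula: Required rate = Remaining points / Days left
Remaining = 116 - 24 = 92 points
Required rate = 92 / 3 = 30.67 points/day

30.67 points/day


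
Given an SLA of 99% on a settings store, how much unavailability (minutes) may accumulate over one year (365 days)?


Formula: allowed downtime = period * (100 - SLA) / 100
Period (year (365 days)) = 525600 minutes
Unavailability fraction = (100 - 99.0) / 100
Allowed downtime = 525600 * (100 - 99.0) / 100
Allowed downtime = 5256.0 minutes

5256.0 minutes


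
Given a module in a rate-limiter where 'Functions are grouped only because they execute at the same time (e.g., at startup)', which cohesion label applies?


Reasoning: Related by timing only
Type: Temporal cohesion

Temporal cohesion


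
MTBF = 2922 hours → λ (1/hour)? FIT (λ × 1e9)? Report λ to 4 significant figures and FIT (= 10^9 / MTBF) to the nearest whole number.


Formula: λ = 1 / MTBF; FIT = λ × 1e9 = 1e9 / MTBF
λ = 1 / 2922 ≈ 3.422e-04 failures/hour
FIT = 1e9 / 2922 ≈ 342231 failures per 1e9 hours (nearest whole number)

λ = 3.422e-04 /h, FIT = 342231


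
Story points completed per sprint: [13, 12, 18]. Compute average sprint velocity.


Formula: Avg velocity = Total points / Number of sprints
Points: [13, 12, 18]
Sum = 13 + 12 + 18 = 43
Avg velocity = 43 / 3 = 14.33 points/sprint

14.33 points/sprint


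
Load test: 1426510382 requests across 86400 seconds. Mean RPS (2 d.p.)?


Formula: throughput = requests / seconds
throughput = 1426510382 / 86400
throughput = 16510.54 requests/second

16510.54 requests/second


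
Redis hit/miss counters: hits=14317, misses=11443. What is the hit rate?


Formula: hit rate = hits / (hits + misses) * 100
hit rate = 14317 / (14317 + 11443) * 100
hit rate = 14317 / 25760 * 100
hit rate = 55.58%

55.58%


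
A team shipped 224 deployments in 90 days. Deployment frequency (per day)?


Formula: deployments per day = releases / days
= 224 / 90
= 2.489 deploys/day
(equivalently, 17.42 deploys/week)

2.489 deploys/day


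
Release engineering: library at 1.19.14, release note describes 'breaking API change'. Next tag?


Current: 1.19.14
Change category: 'breaking API change' → major bump
SemVer rule: major bump → increment MAJOR, reset MINOR and PATCH to 0
New: 2.0.0

2.0.0


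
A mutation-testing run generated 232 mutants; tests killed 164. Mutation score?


Mutation score = killed / total * 100
Mutation score = 164 / 232 * 100
Mutation score = 70.69%

70.69%


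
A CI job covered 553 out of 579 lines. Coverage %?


Coverage = covered / total * 100
Coverage = 553 / 579 * 100
Coverage = 95.51%

95.51%


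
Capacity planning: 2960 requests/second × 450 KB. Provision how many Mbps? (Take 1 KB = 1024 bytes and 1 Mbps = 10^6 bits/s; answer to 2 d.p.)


Formula: Mbps = payload_bytes * RPS * 8 / 1e6
Payload per request = 450 KB = 450 * 1024 = 460800 bytes
Total bytes/sec = 460800 * 2960 = 1363968000
Total bits/sec = 1363968000 * 8 = 10911744000
Mbps = 10911744000 / 1e6 = 10911.74

10911.74 Mbps


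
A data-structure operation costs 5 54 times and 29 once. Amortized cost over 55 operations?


Formula: Amortized cost = Total cost / Operations
Total cost = (54 * 5) + (1 * 29)
Total cost = 270 + 29 = 299
Amortized = 299 / 55 = 5.4364

5.4364


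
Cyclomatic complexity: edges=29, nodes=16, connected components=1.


Formula: V(G) = E - N + 2P
V(G) = 29 - 16 + 2*1
V(G) = 13 + 2
V(G) = 15

15


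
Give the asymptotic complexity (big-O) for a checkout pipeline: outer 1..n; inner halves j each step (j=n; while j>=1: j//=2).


Reasoning: n times log n
Complexity: O(n log n)

O(n log n)


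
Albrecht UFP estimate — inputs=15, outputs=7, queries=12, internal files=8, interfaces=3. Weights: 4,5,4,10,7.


UFP = EI*4 + EO*5 + EQ*4 + ILF*10 + EIF*7
UFP = 15*4 + 7*5 + 12*4 + 8*10 + 3*7
UFP = 60 + 35 + 48 + 80 + 21
UFP = 244

244


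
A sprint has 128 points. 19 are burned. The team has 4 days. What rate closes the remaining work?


Formula: Required rate = Remaining points / Days left
Remaining = 128 - 19 = 109 points
Required rate = 109 / 4 = 27.25 points/day

27.25 points/day


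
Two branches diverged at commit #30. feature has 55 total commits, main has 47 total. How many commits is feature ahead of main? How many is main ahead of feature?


Common ancestor: commit #30
feature commits after divergence: 55 - 30 = 25
main commits after divergence: 47 - 30 = 17
feature is 25 commits ahead of main
main is 17 commits ahead of feature

feature ahead: 25, main ahead: 17


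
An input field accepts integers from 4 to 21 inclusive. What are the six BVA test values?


Range: [4, 21]
Boundaries: just below min, min, min+1, max-1, max, just above max
Values: [3, 4, 5, 20, 21, 22]

[3, 4, 5, 20, 21, 22]


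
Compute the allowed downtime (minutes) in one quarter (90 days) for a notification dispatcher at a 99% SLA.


Formula: allowed downtime = period * (100 - SLA) / 100
Period (quarter (90 days)) = 129600 minutes
Unavailability fraction = (100 - 99.0) / 100
Allowed downtime = 129600 * (100 - 99.0) / 100
Allowed downtime = 1296.0 minutes

1296.0 minutes


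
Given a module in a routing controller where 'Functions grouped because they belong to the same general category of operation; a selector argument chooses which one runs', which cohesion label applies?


Reasoning: Grouped by category of activity, not by data or sequence
Type: Logical cohesion

Logical cohesion


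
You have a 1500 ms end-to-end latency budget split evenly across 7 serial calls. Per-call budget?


Formula: per_stage = total_budget / stages
per_stage = 1500 / 7
per_stage = 214.29 ms

214.29 ms


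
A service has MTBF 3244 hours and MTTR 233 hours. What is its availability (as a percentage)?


Availability = MTBF / (MTBF + MTTR)
Availability = 3244 / (3244 + 233)
Availability = 3244 / 3477
Availability = 93.2988%

93.2988%


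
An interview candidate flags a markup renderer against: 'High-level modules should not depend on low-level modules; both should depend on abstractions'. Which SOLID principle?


This describes the Dependency Inversion Principle (DIP)

Dependency Inversion Principle (DIP)


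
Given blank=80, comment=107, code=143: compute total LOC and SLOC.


Total LOC = blank + comment + code
Total LOC = 80 + 107 + 143 = 330
SLOC (source only) = code = 143

Total LOC: 330, SLOC: 143


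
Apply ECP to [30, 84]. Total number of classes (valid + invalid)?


Valid range: [30, 84]
Class 1: x < 30 — invalid
Class 2: 30 ≤ x ≤ 84 — valid
Class 3: x > 84 — invalid
Total equivalence classes: 3

3 equivalence classes


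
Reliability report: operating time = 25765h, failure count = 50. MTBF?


Formula: MTBF = Total operating time / Number of failures
MTBF = 25765 / 50
MTBF = 515.3 hours

515.3 hours


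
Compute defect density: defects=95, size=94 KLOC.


Defect density = defects / KLOC
Defect density = 95 / 94
Defect density = 1.011 defects/KLOC

1.011 defects/KLOC


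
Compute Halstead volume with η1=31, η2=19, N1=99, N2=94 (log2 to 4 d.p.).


Formula: V = N * log2(η), where N = N1 + N2 and η = η1 + η2
η = 31 + 19 = 50
N = 99 + 94 = 193
log2(50) ≈ 5.6439
V = 193 * 5.6439 = 1089.27

1089.27


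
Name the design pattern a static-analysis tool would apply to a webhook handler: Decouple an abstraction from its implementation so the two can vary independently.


This matches the Bridge pattern

Bridge


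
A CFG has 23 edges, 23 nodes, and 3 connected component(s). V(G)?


Formula: V(G) = E - N + 2P
V(G) = 23 - 23 + 2*3
V(G) = 0 + 6
V(G) = 6

6


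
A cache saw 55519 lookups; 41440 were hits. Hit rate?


Formula: hit rate = hits / (hits + misses) * 100
hit rate = 41440 / (41440 + 14079) * 100
hit rate = 41440 / 55519 * 100
hit rate = 74.64%

74.64%


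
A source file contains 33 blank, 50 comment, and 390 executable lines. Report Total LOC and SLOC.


Total LOC = blank + comment + code
Total LOC = 33 + 50 + 390 = 473
SLOC (source only) = code = 390

Total LOC: 473, SLOC: 390


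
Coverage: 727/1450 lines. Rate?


Coverage = covered / total * 100
Coverage = 727 / 1450 * 100
Coverage = 50.14%

50.14%


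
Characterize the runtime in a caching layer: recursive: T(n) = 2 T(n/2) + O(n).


Reasoning: master theorem case 2 (merge-sort recurrence)
Complexity: O(n log n)

O(n log n)


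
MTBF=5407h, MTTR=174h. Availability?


Availability = MTBF / (MTBF + MTTR)
Availability = 5407 / (5407 + 174)
Availability = 5407 / 5581
Availability = 96.8823%

96.8823%


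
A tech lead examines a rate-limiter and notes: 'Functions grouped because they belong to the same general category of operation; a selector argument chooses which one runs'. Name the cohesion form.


Reasoning: Grouped by category of activity, not by data or sequence
Type: Logical cohesion

Logical cohesion


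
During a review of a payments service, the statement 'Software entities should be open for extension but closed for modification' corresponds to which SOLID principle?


This describes the Open/Closed Principle (OCP)

Open/Closed Principle (OCP)


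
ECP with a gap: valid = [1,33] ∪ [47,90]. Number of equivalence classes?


Valid ranges: [1,33] and [47,90]
Class 1: x < 1 — invalid
Class 2: 1 ≤ x ≤ 33 — valid
Class 3: 33 < x < 47 — invalid (gap between ranges)
Class 4: 47 ≤ x ≤ 90 — valid
Class 5: x > 90 — invalid
Total equivalence classes: 5

5 equivalence classes


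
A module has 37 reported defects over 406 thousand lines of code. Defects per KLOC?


Defect density = defects / KLOC
Defect density = 37 / 406
Defect density = 0.091 defects/KLOC

0.091 defects/KLOC


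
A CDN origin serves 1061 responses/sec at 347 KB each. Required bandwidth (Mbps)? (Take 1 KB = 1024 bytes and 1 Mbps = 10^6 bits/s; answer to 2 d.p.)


Formula: Mbps = payload_bytes * RPS * 8 / 1e6
Payload per request = 347 KB = 347 * 1024 = 355328 bytes
Total bytes/sec = 355328 * 1061 = 377003008
Total bits/sec = 377003008 * 8 = 3016024064
Mbps = 3016024064 / 1e6 = 3016.02

3016.02 Mbps


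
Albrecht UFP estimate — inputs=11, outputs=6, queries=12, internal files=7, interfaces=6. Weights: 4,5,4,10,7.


UFP = EI*4 + EO*5 + EQ*4 + ILF*10 + EIF*7
UFP = 11*4 + 6*5 + 12*4 + 7*10 + 6*7
UFP = 44 + 30 + 48 + 70 + 42
UFP = 234

234


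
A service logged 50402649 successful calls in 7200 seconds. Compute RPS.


Formula: throughput = requests / seconds
throughput = 50402649 / 7200
throughput = 7000.37 requests/second

7000.37 requests/second


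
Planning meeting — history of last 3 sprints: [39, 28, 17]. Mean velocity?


Formula: Avg velocity = Total points / Number of sprints
Points: [39, 28, 17]
Sum = 39 + 28 + 17 = 84
Avg velocity = 84 / 3 = 28.0 points/sprint

28.0 points/sprint


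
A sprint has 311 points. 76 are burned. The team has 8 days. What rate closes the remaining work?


Formula: Required rate = Remaining points / Days left
Remaining = 311 - 76 = 235 points
Required rate = 235 / 8 = 29.38 points/day

29.38 points/day


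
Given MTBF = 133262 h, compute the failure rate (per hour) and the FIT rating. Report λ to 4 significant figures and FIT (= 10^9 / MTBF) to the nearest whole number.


Formula: λ = 1 / MTBF; FIT = λ × 1e9 = 1e9 / MTBF
λ = 1 / 133262 ≈ 7.504e-06 failures/hour
FIT = 1e9 / 133262 ≈ 7504 failures per 1e9 hours (nearest whole number)

λ = 7.504e-06 /h, FIT = 7504


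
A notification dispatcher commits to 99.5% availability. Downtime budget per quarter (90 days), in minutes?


Formula: allowed downtime = period * (100 - SLA) / 100
Period (quarter (90 days)) = 129600 minutes
Unavailability fraction = (100 - 99.5) / 100
Allowed downtime = 129600 * (100 - 99.5) / 100
Allowed downtime = 648.0 minutes

648.0 minutes


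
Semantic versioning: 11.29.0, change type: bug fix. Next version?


Current: 11.29.0
Change category: 'bug fix' → patch bump
SemVer rule: patch bump → increment PATCH (MAJOR and MINOR unchanged)
New: 11.29.1

11.29.1


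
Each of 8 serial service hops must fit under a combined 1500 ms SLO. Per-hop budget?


Formula: per_stage = total_budget / stages
per_stage = 1500 / 8
per_stage = 187.5 ms

187.5 ms


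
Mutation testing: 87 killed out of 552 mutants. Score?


Mutation score = killed / total * 100
Mutation score = 87 / 552 * 100
Mutation score = 15.76%

15.76%


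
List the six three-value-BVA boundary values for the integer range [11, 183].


Range: [11, 183]
Boundaries: just below min, min, min+1, max-1, max, just above max
Values: [10, 11, 12, 182, 183, 184]

[10, 11, 12, 182, 183, 184]


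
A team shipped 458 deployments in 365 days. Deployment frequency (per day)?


Formula: deployments per day = releases / days
= 458 / 365
= 1.255 deploys/day
(equivalently, 8.78 deploys/week)

1.255 deploys/day


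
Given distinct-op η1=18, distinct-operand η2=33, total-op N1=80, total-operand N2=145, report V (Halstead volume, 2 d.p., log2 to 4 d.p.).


Formula: V = N * log2(η), where N = N1 + N2 and η = η1 + η2
η = 18 + 33 = 51
N = 80 + 145 = 225
log2(51) ≈ 5.6724
V = 225 * 5.6724 = 1276.29

1276.29


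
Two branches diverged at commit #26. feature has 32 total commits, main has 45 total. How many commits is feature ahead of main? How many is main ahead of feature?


Common ancestor: commit #26
feature commits after divergence: 32 - 26 = 6
main commits after divergence: 45 - 26 = 19
feature is 6 commits ahead of main
main is 19 commits ahead of feature

feature ahead: 6, main ahead: 19
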